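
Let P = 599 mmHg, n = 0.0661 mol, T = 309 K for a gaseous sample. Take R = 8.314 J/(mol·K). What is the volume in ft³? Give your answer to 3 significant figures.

0.0751 ft³

From the ideal-gas law: V = nRT/P.
P = 599 mmHg = 79860 Pa; n = 0.0661 mol; T = 309 K; R = 8.314 J/(mol·K).
V = 0.002126 m³
0.002126 m³ × (1 ft³ / 0.02832 m³) = 0.07509 ft³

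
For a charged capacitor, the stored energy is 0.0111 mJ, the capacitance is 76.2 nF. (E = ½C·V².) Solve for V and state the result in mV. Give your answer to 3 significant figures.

Rearranging E = ½C·V² for V: V = √(2E/C).
E = 0.0111 mJ = 1.110×10^-5 J; C = 76.2 nF = 7.620×10^-8 F.
V = 17.07 V  (the unit combination reduces to kg·m²/(A·s³) = V)
17.07 V × (1 mV / 0.001000 V) = 17069 mV

17100 mV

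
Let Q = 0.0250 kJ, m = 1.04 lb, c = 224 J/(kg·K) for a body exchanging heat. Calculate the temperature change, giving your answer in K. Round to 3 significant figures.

Rearranging: ΔT = Q/(m·c).
Q = 0.0250 kJ = 25.00 J; m = 1.04 lb = 0.4717 kg; c = 224 J/(kg·K).
ΔT = 0.2366 K

0.237 K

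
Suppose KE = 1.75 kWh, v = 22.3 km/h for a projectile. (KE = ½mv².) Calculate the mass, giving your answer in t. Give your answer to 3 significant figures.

Rearranging: m = 2·KE/v².
KE = 1.75 kWh = 6.300×10^6 J; v = 22.3 km/h = 6.194 m/s.
m = 3.284×10^5 kg
3.284×10^5 kg × (1 t / 1000 kg) = 328.4 t

328 t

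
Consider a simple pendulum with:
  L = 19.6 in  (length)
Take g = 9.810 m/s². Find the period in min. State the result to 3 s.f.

0.0236 min

T is given directly by: T = 2π√(L/g).
L = 19.6 in = 0.4978 m; g = 9.810 m/s².
T = 1.415 s
1.415 s × (1 min / 60.00 s) = 0.02359 min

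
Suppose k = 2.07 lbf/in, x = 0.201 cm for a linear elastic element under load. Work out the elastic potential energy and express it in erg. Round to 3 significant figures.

Directly: U = ½kx².
k = 2.07 lbf/in = 362.5 N/m; x = 0.201 cm = 0.002010 m.
U = 7.323×10^-4 J
7.323×10^-4 J × (1 erg / 1.000×10^-7 J) = 7323 erg

7320 erg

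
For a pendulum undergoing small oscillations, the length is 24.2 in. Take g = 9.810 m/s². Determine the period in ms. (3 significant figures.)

1570 ms

Directly: T = 2π√(L/g).
L = 24.2 in = 0.6147 m; g = 9.810 m/s².
T = 1.573 s
1.573 s × (1 ms / 0.001000 s) = 1573 ms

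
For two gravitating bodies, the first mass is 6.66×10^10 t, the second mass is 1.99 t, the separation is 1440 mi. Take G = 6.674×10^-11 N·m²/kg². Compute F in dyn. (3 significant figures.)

From Newton's law of gravitation: F = Gm₁m₂/r².
m₁ = 6.66×10^10 t = 6.660×10^13 kg; m₂ = 1.99 t = 1990 kg; r = 1440 mi = 2.317×10^6 m; G = 6.674×10^-11 N·m²/kg².
F = 1.647×10^-6 N
1.647×10^-6 N × (1 dyn / 1.000×10^-5 N) = 0.1647 dyn

0.165 dyn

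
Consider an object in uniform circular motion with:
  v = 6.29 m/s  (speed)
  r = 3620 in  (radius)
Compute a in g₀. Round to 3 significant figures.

Directly: a = v²/r.
v = 6.29 m/s; r = 3620 in = 91.95 m.
a = 0.4303 m/s²
0.4303 m/s² × (1 g₀ / 9.807 m/s²) = 0.04388 g₀

0.0439 g₀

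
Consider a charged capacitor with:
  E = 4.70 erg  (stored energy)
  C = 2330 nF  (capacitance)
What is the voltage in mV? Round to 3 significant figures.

Rearranging: V = √(2E/C).
E = 4.70 erg = 4.700×10^-7 J; C = 2330 nF = 2.330×10^-6 F.
V = 0.6352 V
0.6352 V × (1 mV / 0.001000 V) = 635.2 mV

635 mV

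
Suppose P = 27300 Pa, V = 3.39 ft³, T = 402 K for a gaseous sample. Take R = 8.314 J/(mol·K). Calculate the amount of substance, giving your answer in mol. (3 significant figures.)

Rearranging PV = nRT for n: n = PV/(RT).
P = 27300 Pa; V = 3.39 ft³ = 0.09599 m³; T = 402 K; R = 8.314 J/(mol·K).
n = 0.7841 mol

0.784 mol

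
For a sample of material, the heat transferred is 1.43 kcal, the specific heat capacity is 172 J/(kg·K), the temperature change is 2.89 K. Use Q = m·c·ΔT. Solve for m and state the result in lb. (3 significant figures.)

26.5 lb

Rearranging Q = m·c·ΔT for m: m = Q/(c·ΔT).
Q = 1.43 kcal = 5983 J; c = 172 J/(kg·K); ΔT = 2.89 K.
m = 12.04 kg
12.04 kg × (1 lb / 0.4536 kg) = 26.54 lb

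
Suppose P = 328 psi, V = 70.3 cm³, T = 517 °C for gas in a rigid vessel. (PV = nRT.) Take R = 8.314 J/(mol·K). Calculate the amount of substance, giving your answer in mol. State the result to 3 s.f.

From the ideal-gas law: n = PV/(RT).
P = 328 psi = 2.261×10^6 Pa; V = 70.3 cm³ = 7.030×10^-5 m³; T = 517 °C = 790.1 K; R = 8.314 J/(mol·K).
n = 0.02420 mol

0.0242 mol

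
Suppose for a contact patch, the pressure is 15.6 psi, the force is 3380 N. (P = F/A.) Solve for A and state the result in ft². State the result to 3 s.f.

Rearranging: A = F/P.
P = 15.6 psi = 1.076×10^5 Pa; F = 3380 N.
A = 0.03142 m²
0.03142 m² × (1 ft² / 0.09290 m²) = 0.3383 ft²

0.338 ft²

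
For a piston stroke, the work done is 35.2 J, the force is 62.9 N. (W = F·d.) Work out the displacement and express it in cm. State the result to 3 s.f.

Solving W = F·d for d: d = W/F.
W = 35.2 J; F = 62.9 N.
d = 0.5596 m
0.5596 m × (1 cm / 0.01000 m) = 55.96 cm

56.0 cm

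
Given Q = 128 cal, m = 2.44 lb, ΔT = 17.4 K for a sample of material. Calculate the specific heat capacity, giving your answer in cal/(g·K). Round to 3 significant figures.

Rearranging: c = Q/(m·ΔT).
Q = 128 cal = 535.6 J; m = 2.44 lb = 1.107 kg; ΔT = 17.4 K.
c = 27.81 J/(kg·K)
27.81 J/(kg·K) × (1 cal/(g·K) / 4184 J/(kg·K)) = 0.006647 cal/(g·K)

0.00665 cal/(g·K)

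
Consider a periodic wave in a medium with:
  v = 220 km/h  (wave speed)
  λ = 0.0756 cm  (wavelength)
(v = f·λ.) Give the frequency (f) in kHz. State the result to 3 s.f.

80.8 kHz

Solving v = f·λ for f: f = v/λ.
v = 220 km/h = 61.11 m/s; λ = 0.0756 cm = 7.560×10^-4 m.
f = 80835 Hz
80835 Hz × (1 kHz / 1000 Hz) = 80.83 kHz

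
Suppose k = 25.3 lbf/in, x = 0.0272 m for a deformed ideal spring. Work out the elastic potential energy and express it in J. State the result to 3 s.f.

Directly: U = ½kx².
k = 25.3 lbf/in = 4431 N/m; x = 0.0272 m.
U = 1.639 J  (the unit combination reduces to kg·m²/s² = J)

1.64 J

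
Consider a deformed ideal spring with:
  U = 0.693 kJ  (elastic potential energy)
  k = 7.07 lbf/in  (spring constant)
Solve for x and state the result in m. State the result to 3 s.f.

Solving U = ½k·x² for x: x = √(2U/k).
U = 0.693 kJ = 693.0 J; k = 7.07 lbf/in = 1238 N/m.
x = 1.058 m

1.06 m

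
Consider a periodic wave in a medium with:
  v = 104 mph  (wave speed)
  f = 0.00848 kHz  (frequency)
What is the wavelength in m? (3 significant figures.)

5.48 m

Rearranging: λ = v/f.
v = 104 mph = 46.49 m/s; f = 0.00848 kHz = 8.480 Hz.
λ = 5.483 m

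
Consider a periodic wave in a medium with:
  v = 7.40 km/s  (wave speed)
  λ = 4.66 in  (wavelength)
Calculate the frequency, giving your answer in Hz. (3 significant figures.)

Rearranging v = f·λ for f: f = v/λ.
v = 7.40 km/s = 7400 m/s; λ = 4.66 in = 0.1184 m.
f = 62519 Hz

62500 Hz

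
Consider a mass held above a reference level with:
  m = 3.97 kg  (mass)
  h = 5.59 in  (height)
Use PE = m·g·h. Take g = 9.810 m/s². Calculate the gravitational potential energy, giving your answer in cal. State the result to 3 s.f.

1.32 cal

PE is given directly by: PE = mgh.
m = 3.97 kg; h = 5.59 in = 0.1420 m; g = 9.810 m/s².
PE = 5.530 J
5.530 J × (1 cal / 4.184 J) = 1.322 cal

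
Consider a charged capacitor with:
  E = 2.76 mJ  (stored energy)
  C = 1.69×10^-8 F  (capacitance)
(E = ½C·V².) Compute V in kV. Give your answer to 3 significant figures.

0.572 kV

Rearranging E = ½C·V² for V: V = √(2E/C).
E = 2.76 mJ = 0.002760 J; C = 1.69×10^-8 F.
V = 571.5 V  (the unit combination reduces to kg·m²/(A·s³) = V)
571.5 V × (1 kV / 1000 V) = 0.5715 kV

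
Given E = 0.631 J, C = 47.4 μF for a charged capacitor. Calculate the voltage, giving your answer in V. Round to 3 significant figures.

Rearranging E = ½C·V² for V: V = √(2E/C).
E = 0.631 J; C = 47.4 μF = 4.740×10^-5 F.
V = 163.2 V

163 V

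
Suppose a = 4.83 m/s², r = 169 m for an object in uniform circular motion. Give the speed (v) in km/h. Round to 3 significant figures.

Solving a = v²/r for v: v = √(a·r).
a = 4.83 m/s²; r = 169 m.
v = 28.57 m/s
28.57 m/s × (1 km/h / 0.2778 m/s) = 102.9 km/h

103 km/h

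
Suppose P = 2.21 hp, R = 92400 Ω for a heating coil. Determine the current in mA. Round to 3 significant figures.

Rearranging: I = √(P/R).
P = 2.21 hp = 1648 W; R = 92400 Ω.
I = 0.1335 A
0.1335 A × (1 mA / 0.001000 A) = 133.5 mA

134 mA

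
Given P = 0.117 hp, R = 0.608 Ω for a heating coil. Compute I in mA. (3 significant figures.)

Rearranging P = I²R for I: I = √(P/R).
P = 0.117 hp = 87.25 W; R = 0.608 Ω.
I = 11.98 A
11.98 A × (1 mA / 0.001000 A) = 11979 mA

12000 mA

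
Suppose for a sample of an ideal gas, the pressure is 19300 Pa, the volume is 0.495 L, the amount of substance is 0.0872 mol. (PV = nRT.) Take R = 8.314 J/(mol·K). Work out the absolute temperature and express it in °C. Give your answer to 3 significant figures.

-260 °C

From the ideal-gas law: T = PV/(nR).
P = 19300 Pa; V = 0.495 L = 4.950×10^-4 m³; n = 0.0872 mol; R = 8.314 J/(mol·K).
T = 13.18 K
13.18 K − 273.15 = -260.0 °C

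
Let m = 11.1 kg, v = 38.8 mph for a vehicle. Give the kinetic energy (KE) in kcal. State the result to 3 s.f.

KE is given directly by: KE = ½mv².
m = 11.1 kg; v = 38.8 mph = 17.35 m/s.
KE = 1670 J
1670 J × (1 kcal / 4184 J) = 0.3991 kcal

0.399 kcal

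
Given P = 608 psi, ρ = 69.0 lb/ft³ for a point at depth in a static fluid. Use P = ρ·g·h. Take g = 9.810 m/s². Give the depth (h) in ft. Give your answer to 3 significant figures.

1270 ft

Solving P = ρ·g·h for h: h = P/(ρ·g).
P = 608 psi = 4.192×10^6 Pa; ρ = 69.0 lb/ft³ = 1105 kg/m³; g = 9.810 m/s².
h = 386.6 m
386.6 m × (1 ft / 0.3048 m) = 1268 ft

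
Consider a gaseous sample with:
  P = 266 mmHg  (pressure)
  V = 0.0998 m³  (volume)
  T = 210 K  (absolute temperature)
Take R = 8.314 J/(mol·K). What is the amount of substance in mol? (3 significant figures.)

2.03 mol

From the ideal-gas law: n = PV/(RT).
P = 266 mmHg = 35464 Pa; V = 0.0998 m³; T = 210 K; R = 8.314 J/(mol·K).
n = 2.027 mol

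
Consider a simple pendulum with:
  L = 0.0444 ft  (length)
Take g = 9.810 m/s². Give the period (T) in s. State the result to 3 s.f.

0.233 s

Directly: T = 2π√(L/g).
L = 0.0444 ft = 0.01353 m; g = 9.810 m/s².
T = 0.2334 s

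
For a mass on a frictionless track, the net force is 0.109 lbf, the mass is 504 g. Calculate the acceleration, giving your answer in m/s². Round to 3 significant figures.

Rearranging F = m·a for a: a = F/m.
F = 0.109 lbf = 0.4849 N; m = 504 g = 0.5040 kg.
a = 0.9620 m/s²

0.962 m/s²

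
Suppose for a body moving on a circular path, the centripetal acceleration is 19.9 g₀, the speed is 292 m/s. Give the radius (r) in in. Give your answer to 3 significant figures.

17200 in

Rearranging: r = v²/a.
a = 19.9 g₀ = 195.2 m/s²; v = 292 m/s.
r = 436.9 m
436.9 m × (1 in / 0.02540 m) = 17201 in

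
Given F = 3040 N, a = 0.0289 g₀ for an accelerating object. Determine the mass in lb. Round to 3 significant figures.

Solving F = m·a for m: m = F/a.
F = 3040 N; a = 0.0289 g₀ = 0.2834 m/s².
m = 10726 kg
10726 kg × (1 lb / 0.4536 kg) = 23648 lb

23600 lb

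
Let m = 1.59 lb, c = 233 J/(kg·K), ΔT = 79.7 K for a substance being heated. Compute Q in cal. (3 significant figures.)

Q is given directly by: Q = mcΔT.
m = 1.59 lb = 0.7212 kg; c = 233 J/(kg·K); ΔT = 79.7 K.
Q = 13393 J
13393 J × (1 cal / 4.184 J) = 3201 cal

3200 cal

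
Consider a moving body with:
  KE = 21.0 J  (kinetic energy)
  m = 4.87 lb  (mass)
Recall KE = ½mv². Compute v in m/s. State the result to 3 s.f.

Solving KE = ½mv² for v: v = √(2·KE/m).
KE = 21.0 J; m = 4.87 lb = 2.209 kg.
v = 4.360 m/s

4.36 m/s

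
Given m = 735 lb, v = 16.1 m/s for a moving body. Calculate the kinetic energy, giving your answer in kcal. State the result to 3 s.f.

10.3 kcal

KE is given directly by: KE = ½mv².
m = 735 lb = 333.4 kg; v = 16.1 m/s.
KE = 43209 J
43209 J × (1 kcal / 4184 J) = 10.33 kcal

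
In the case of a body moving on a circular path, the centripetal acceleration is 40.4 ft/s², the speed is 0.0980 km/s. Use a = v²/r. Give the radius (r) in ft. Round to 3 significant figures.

Rearranging a = v²/r for r: r = v²/a.
a = 40.4 ft/s² = 12.31 m/s²; v = 0.0980 km/s = 98.00 m/s.
r = 779.9 m
779.9 m × (1 ft / 0.3048 m) = 2559 ft

2560 ft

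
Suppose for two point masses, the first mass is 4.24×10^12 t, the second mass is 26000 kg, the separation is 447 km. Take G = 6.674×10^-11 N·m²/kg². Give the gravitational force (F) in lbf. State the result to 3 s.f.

0.00828 lbf

From Newton's law of gravitation: F = Gm₁m₂/r².
m₁ = 4.24×10^12 t = 4.240×10^15 kg; m₂ = 26000 kg; r = 447 km = 4.470×10^5 m; G = 6.674×10^-11 N·m²/kg².
F = 0.03682 N
0.03682 N × (1 lbf / 4.448 N) = 0.008278 lbf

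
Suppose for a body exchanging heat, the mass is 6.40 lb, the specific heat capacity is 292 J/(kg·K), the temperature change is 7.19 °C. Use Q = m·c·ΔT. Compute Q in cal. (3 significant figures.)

Directly: Q = mcΔT.
m = 6.40 lb = 2.903 kg; c = 292 J/(kg·K); ΔT = 7.19 °C = 7.190 K.
Q = 6095 J
6095 J × (1 cal / 4.184 J) = 1457 cal

1460 cal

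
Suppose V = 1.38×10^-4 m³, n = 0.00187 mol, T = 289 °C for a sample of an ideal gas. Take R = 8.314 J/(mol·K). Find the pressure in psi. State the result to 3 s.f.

From the ideal-gas law: P = nRT/V.
V = 1.38×10^-4 m³; n = 0.00187 mol; T = 289 °C = 562.1 K; R = 8.314 J/(mol·K).
P = 63332 Pa  (the unit combination reduces to kg/(m·s²) = Pa)
63332 Pa × (1 psi / 6895 Pa) = 9.186 psi

9.19 psi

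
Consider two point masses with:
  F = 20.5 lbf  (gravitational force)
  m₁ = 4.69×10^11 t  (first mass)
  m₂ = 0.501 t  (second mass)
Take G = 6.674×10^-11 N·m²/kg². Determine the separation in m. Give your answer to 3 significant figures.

From Newton's law of gravitation: r = √(G·m₁m₂/F).
F = 20.5 lbf = 91.19 N; m₁ = 4.69×10^11 t = 4.690×10^14 kg; m₂ = 0.501 t = 501.0 kg; G = 6.674×10^-11 N·m²/kg².
r = 414.7 m

415 m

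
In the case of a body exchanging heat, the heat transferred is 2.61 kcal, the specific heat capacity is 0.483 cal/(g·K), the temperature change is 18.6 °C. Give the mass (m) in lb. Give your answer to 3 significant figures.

0.640 lb

Rearranging: m = Q/(c·ΔT).
Q = 2.61 kcal = 10920 J; c = 0.483 cal/(g·K) = 2021 J/(kg·K); ΔT = 18.6 °C = 18.60 K.
m = 0.2905 kg
0.2905 kg × (1 lb / 0.4536 kg) = 0.6405 lb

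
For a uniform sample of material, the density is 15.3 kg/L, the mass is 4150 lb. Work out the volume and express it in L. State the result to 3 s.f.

Solving ρ = m/V for V: V = m/ρ.
ρ = 15.3 kg/L = 15300 kg/m³; m = 4150 lb = 1882 kg.
V = 0.1230 m³
0.1230 m³ × (1 L / 0.001000 m³) = 123.0 L

123 L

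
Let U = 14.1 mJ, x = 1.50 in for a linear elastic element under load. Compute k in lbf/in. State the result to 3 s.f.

0.111 lbf/in

Rearranging: k = 2U/x².
U = 14.1 mJ = 0.01410 J; x = 1.50 in = 0.03810 m.
k = 19.43 N/m
19.43 N/m × (1 lbf/in / 175.1 N/m) = 0.1109 lbf/in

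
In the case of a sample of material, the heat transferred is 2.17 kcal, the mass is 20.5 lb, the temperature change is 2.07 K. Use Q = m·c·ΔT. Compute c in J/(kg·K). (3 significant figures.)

472 J/(kg·K)

Rearranging: c = Q/(m·ΔT).
Q = 2.17 kcal = 9079 J; m = 20.5 lb = 9.299 kg; ΔT = 2.07 K.
c = 471.7 J/(kg·K)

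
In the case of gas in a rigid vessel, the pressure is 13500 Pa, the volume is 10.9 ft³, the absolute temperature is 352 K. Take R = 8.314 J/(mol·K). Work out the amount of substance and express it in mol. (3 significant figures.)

1.42 mol

Solving PV = nRT for n: n = PV/(RT).
P = 13500 Pa; V = 10.9 ft³ = 0.3087 m³; T = 352 K; R = 8.314 J/(mol·K).
n = 1.424 mol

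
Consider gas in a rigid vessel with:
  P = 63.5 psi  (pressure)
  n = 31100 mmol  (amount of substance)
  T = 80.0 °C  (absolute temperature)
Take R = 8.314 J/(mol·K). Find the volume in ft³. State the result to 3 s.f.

7.37 ft³

From the ideal-gas law: V = nRT/P.
P = 63.5 psi = 4.378×10^5 Pa; n = 31100 mmol = 31.10 mol; T = 80.0 °C = 353.1 K; R = 8.314 J/(mol·K).
V = 0.2086 m³
0.2086 m³ × (1 ft³ / 0.02832 m³) = 7.365 ft³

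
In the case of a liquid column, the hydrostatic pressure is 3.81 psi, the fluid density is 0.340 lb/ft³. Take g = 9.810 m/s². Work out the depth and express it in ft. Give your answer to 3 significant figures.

1610 ft

Solving P = ρ·g·h for h: h = P/(ρ·g).
P = 3.81 psi = 26269 Pa; ρ = 0.340 lb/ft³ = 5.446 kg/m³; g = 9.810 m/s².
h = 491.7 m
491.7 m × (1 ft / 0.3048 m) = 1613 ft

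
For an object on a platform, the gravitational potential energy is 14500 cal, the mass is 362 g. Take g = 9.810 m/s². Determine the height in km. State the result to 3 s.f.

Rearranging: h = PE/(m·g).
PE = 14500 cal = 60668 J; m = 362 g = 0.3620 kg; g = 9.810 m/s².
h = 17084 m
17084 m × (1 km / 1000 m) = 17.08 km

17.1 km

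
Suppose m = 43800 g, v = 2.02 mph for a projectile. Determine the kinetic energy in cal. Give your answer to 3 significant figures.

Directly: KE = ½mv².
m = 43800 g = 43.80 kg; v = 2.02 mph = 0.9030 m/s.
KE = 17.86 J
17.86 J × (1 cal / 4.184 J) = 4.268 cal

4.27 cal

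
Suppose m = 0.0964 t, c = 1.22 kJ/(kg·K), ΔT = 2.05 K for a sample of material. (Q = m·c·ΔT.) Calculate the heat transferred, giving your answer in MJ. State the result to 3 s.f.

Q is given directly by: Q = mcΔT.
m = 0.0964 t = 96.40 kg; c = 1.22 kJ/(kg·K) = 1220 J/(kg·K); ΔT = 2.05 K.
Q = 2.411×10^5 J
2.411×10^5 J × (1 MJ / 1.000×10^6 J) = 0.2411 MJ

0.241 MJ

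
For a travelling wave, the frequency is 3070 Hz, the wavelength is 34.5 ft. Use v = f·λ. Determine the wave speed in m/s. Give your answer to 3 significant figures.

Directly: v = fλ.
f = 3070 Hz; λ = 34.5 ft = 10.52 m.
v = 32283 m/s

32300 m/s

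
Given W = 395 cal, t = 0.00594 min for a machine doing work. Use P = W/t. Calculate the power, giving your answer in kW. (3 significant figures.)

4.64 kW

P is given directly by: P = W/t.
W = 395 cal = 1653 J; t = 0.00594 min = 0.3564 s.
P = 4637 W  (the unit combination reduces to kg·m²/s³ = W)
4637 W × (1 kW / 1000 W) = 4.637 kW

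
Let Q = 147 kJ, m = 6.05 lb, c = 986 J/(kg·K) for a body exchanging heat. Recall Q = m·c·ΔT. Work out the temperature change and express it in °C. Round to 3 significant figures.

Rearranging: ΔT = Q/(m·c).
Q = 147 kJ = 1.470×10^5 J; m = 6.05 lb = 2.744 kg; c = 986 J/(kg·K).
ΔT = 54.33 K
Since 1 °C = 1 K, 54.33 °C.

54.3 °C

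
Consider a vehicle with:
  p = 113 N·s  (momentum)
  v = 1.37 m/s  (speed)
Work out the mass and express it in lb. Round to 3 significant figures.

182 lb

Rearranging p = m·v for m: m = p/v.
p = 113 N·s = 113.0 kg·m/s; v = 1.37 m/s.
m = 82.48 kg
82.48 kg × (1 lb / 0.4536 kg) = 181.8 lb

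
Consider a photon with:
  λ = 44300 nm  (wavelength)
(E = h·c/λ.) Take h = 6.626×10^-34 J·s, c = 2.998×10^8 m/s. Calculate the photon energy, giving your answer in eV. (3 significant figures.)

E is given directly by: E = hc/λ.
λ = 44300 nm = 4.430×10^-5 m; h = 6.626×10^-34 J·s; c = 2.998×10^8 m/s.
E = 4.484×10^-21 J  (the unit combination reduces to kg·m²/s² = J)
4.484×10^-21 J × (1 eV / 1.602×10^-19 J) = 0.02799 eV

0.0280 eV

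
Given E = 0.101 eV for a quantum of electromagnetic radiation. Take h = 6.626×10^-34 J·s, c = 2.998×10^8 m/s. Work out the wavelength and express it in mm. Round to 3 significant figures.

Rearranging E = h·c/λ for λ: λ = hc/E.
E = 0.101 eV = 1.618×10^-20 J; h = 6.626×10^-34 J·s; c = 2.998×10^8 m/s.
λ = 1.228×10^-5 m
1.228×10^-5 m × (1 mm / 0.001000 m) = 0.01228 mm

0.0123 mm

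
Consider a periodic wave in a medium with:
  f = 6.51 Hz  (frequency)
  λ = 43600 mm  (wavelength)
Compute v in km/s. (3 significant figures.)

Directly: v = fλ.
f = 6.51 Hz; λ = 43600 mm = 43.60 m.
v = 283.8 m/s
283.8 m/s × (1 km/s / 1000 m/s) = 0.2838 km/s

0.284 km/s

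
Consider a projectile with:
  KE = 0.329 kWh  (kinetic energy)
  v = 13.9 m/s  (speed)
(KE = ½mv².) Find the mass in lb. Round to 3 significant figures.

Rearranging: m = 2·KE/v².
KE = 0.329 kWh = 1.184×10^6 J; v = 13.9 m/s.
m = 12260 kg
12260 kg × (1 lb / 0.4536 kg) = 27029 lb

27000 lb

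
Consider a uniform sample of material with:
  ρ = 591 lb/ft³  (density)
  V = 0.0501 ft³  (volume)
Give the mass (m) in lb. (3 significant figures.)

29.6 lb

Rearranging ρ = m/V for m: m = ρV.
ρ = 591 lb/ft³ = 9467 kg/m³; V = 0.0501 ft³ = 0.001419 m³.
m = 13.43 kg
13.43 kg × (1 lb / 0.4536 kg) = 29.61 lb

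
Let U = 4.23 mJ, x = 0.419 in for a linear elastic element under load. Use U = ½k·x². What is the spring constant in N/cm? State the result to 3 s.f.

Rearranging: k = 2U/x².
U = 4.23 mJ = 0.004230 J; x = 0.419 in = 0.01064 m.
k = 74.69 N/m
74.69 N/m × (1 N/cm / 100.0 N/m) = 0.7469 N/cm

0.747 N/cm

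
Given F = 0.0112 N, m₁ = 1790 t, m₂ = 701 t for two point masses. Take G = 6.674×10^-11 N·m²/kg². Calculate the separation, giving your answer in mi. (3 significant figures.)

From Newton's law of gravitation: r = √(G·m₁m₂/F).
F = 0.0112 N; m₁ = 1790 t = 1.790×10^6 kg; m₂ = 701 t = 7.010×10^5 kg; G = 6.674×10^-11 N·m²/kg².
r = 86.47 m
86.47 m × (1 mi / 1609 m) = 0.05373 mi

0.0537 mi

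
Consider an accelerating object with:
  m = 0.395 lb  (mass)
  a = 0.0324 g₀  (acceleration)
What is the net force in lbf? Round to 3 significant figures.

0.0128 lbf

From Newton's second law: F = m·a.
m = 0.395 lb = 0.1792 kg; a = 0.0324 g₀ = 0.3177 m/s².
F = 0.05693 N
0.05693 N × (1 lbf / 4.448 N) = 0.01280 lbf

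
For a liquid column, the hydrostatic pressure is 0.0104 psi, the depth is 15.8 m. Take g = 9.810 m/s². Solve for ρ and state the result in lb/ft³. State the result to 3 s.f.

0.0289 lb/ft³

Rearranging: ρ = P/(g·h).
P = 0.0104 psi = 71.71 Pa; h = 15.8 m; g = 9.810 m/s².
ρ = 0.4626 kg/m³
0.4626 kg/m³ × (1 lb/ft³ / 16.02 kg/m³) = 0.02888 lb/ft³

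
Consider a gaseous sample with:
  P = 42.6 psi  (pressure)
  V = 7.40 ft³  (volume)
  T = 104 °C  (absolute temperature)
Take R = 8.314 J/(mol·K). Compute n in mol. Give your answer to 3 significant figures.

19.6 mol

From the ideal-gas law: n = PV/(RT).
P = 42.6 psi = 2.937×10^5 Pa; V = 7.40 ft³ = 0.2095 m³; T = 104 °C = 377.1 K; R = 8.314 J/(mol·K).
n = 19.63 mol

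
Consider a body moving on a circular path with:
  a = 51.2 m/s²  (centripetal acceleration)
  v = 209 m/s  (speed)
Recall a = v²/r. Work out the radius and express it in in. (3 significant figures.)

33600 in

Rearranging: r = v²/a.
a = 51.2 m/s²; v = 209 m/s.
r = 853.1 m
853.1 m × (1 in / 0.02540 m) = 33588 in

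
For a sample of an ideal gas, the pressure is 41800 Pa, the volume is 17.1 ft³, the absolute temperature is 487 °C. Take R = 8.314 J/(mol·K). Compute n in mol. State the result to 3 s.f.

3.20 mol

Rearranging: n = PV/(RT).
P = 41800 Pa; V = 17.1 ft³ = 0.4842 m³; T = 487 °C = 760.1 K; R = 8.314 J/(mol·K).
n = 3.203 mol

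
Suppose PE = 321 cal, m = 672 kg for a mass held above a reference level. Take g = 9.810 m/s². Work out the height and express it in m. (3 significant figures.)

Rearranging: h = PE/(m·g).
PE = 321 cal = 1343 J; m = 672 kg; g = 9.810 m/s².
h = 0.2037 m

0.204 m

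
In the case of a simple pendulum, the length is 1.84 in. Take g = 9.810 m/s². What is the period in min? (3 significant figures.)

0.00723 min

Directly: T = 2π√(L/g).
L = 1.84 in = 0.04674 m; g = 9.810 m/s².
T = 0.4337 s
0.4337 s × (1 min / 60.00 s) = 0.007228 min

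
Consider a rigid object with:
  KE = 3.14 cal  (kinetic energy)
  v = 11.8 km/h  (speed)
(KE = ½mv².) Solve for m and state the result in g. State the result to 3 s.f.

Rearranging: m = 2·KE/v².
KE = 3.14 cal = 13.14 J; v = 11.8 km/h = 3.278 m/s.
m = 2.446 kg
2.446 kg × (1 g / 0.001000 kg) = 2446 g

2450 g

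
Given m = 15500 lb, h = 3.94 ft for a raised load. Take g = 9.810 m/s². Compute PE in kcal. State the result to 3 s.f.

Directly: PE = mgh.
m = 15500 lb = 7031 kg; h = 3.94 ft = 1.201 m; g = 9.810 m/s².
PE = 82828 J  (the unit combination reduces to kg·m²/s² = J)
82828 J × (1 kcal / 4184 J) = 19.80 kcal

19.8 kcal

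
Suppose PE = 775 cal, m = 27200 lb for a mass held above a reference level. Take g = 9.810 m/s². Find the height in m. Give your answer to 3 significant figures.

Solving PE = m·g·h for h: h = PE/(m·g).
PE = 775 cal = 3243 J; m = 27200 lb = 12338 kg; g = 9.810 m/s².
h = 0.02679 m

0.0268 m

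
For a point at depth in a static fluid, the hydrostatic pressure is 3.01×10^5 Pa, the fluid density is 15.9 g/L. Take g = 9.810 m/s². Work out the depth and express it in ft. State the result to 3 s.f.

6330 ft

Rearranging P = ρ·g·h for h: h = P/(ρ·g).
P = 3.01×10^5 Pa; ρ = 15.9 g/L = 15.90 kg/m³; g = 9.810 m/s².
h = 1930 m
1930 m × (1 ft / 0.3048 m) = 6331 ft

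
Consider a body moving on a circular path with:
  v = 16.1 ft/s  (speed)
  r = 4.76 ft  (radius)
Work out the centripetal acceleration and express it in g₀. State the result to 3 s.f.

a is given directly by: a = v²/r.
v = 16.1 ft/s = 4.907 m/s; r = 4.76 ft = 1.451 m.
a = 16.60 m/s²
16.60 m/s² × (1 g₀ / 9.807 m/s²) = 1.693 g₀

1.69 g₀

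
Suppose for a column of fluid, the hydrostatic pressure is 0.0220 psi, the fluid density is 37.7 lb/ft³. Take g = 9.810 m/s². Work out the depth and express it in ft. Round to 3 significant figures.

Solving P = ρ·g·h for h: h = P/(ρ·g).
P = 0.0220 psi = 151.7 Pa; ρ = 37.7 lb/ft³ = 603.9 kg/m³; g = 9.810 m/s².
h = 0.02560 m
0.02560 m × (1 ft / 0.3048 m) = 0.08400 ft

0.0840 ft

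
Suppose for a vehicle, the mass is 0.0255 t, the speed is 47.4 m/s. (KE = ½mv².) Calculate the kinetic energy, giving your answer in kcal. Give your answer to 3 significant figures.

6.85 kcal

Directly: KE = ½mv².
m = 0.0255 t = 25.50 kg; v = 47.4 m/s.
KE = 28646 J
28646 J × (1 kcal / 4184 J) = 6.847 kcal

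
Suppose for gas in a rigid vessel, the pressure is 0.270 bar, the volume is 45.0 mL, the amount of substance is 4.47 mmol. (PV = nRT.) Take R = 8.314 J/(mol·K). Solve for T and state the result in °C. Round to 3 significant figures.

From the ideal-gas law: T = PV/(nR).
P = 0.270 bar = 27000 Pa; V = 45.0 mL = 4.500×10^-5 m³; n = 4.47 mmol = 0.004470 mol; R = 8.314 J/(mol·K).
T = 32.69 K
32.69 K − 273.15 = -240.5 °C

-240 °C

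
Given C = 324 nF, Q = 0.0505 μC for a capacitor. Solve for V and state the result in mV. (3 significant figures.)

Rearranging C = Q/V for V: V = Q/C.
C = 324 nF = 3.240×10^-7 F; Q = 0.0505 μC = 5.050×10^-8 C.
V = 0.1559 V  (the unit combination reduces to kg·m²/(A·s³) = V)
0.1559 V × (1 mV / 0.001000 V) = 155.9 mV

156 mV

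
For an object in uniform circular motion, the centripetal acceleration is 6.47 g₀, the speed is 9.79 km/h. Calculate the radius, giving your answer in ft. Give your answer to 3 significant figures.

0.382 ft

Rearranging: r = v²/a.
a = 6.47 g₀ = 63.45 m/s²; v = 9.79 km/h = 2.719 m/s.
r = 0.1166 m
0.1166 m × (1 ft / 0.3048 m) = 0.3824 ft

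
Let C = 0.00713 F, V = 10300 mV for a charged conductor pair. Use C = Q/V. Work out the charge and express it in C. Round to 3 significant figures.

Rearranging: Q = CV.
C = 0.00713 F; V = 10300 mV = 10.30 V.
Q = 0.07344 C

0.0734 C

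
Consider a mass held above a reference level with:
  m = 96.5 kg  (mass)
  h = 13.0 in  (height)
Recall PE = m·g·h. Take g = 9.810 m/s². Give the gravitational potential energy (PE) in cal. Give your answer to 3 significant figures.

74.7 cal

PE is given directly by: PE = mgh.
m = 96.5 kg; h = 13.0 in = 0.3302 m; g = 9.810 m/s².
PE = 312.6 J  (the unit combination reduces to kg·m²/s² = J)
312.6 J × (1 cal / 4.184 J) = 74.71 cal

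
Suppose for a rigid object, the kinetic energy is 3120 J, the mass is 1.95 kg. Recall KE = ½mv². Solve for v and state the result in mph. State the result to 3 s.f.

127 mph

Rearranging: v = √(2·KE/m).
KE = 3120 J; m = 1.95 kg.
v = 56.57 m/s
56.57 m/s × (1 mph / 0.4470 m/s) = 126.5 mph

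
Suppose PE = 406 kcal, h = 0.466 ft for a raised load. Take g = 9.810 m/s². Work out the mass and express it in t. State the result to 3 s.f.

Rearranging: m = PE/(g·h).
PE = 406 kcal = 1.699×10^6 J; h = 0.466 ft = 0.1420 m; g = 9.810 m/s².
m = 1.219×10^6 kg
1.219×10^6 kg × (1 t / 1000 kg) = 1219 t

1220 t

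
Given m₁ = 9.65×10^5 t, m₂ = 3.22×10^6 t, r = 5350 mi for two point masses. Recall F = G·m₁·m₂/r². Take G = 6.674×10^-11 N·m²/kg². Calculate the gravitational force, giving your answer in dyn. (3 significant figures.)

From Newton's law of gravitation: F = Gm₁m₂/r².
m₁ = 9.65×10^5 t = 9.650×10^8 kg; m₂ = 3.22×10^6 t = 3.220×10^9 kg; r = 5350 mi = 8.610×10^6 m; G = 6.674×10^-11 N·m²/kg².
F = 2.797×10^-6 N
2.797×10^-6 N × (1 dyn / 1.000×10^-5 N) = 0.2797 dyn

0.280 dyn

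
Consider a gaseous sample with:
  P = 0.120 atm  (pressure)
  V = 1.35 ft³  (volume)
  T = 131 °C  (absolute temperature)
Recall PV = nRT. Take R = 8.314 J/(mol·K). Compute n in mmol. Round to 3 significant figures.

Rearranging: n = PV/(RT).
P = 0.120 atm = 12159 Pa; V = 1.35 ft³ = 0.03823 m³; T = 131 °C = 404.1 K; R = 8.314 J/(mol·K).
n = 0.1383 mol
0.1383 mol × (1 mmol / 0.001000 mol) = 138.3 mmol

138 mmol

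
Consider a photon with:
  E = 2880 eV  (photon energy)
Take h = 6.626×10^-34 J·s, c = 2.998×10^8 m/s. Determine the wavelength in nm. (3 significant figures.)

Rearranging E = h·c/λ for λ: λ = hc/E.
E = 2880 eV = 4.614×10^-16 J; h = 6.626×10^-34 J·s; c = 2.998×10^8 m/s.
λ = 4.305×10^-10 m
4.305×10^-10 m × (1 nm / 1.000×10^-9 m) = 0.4305 nm

0.431 nm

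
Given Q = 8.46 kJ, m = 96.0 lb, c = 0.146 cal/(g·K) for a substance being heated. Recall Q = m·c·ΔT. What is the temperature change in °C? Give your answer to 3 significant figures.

0.318 °C

Rearranging Q = m·c·ΔT for ΔT: ΔT = Q/(m·c).
Q = 8.46 kJ = 8460 J; m = 96.0 lb = 43.54 kg; c = 0.146 cal/(g·K) = 610.9 J/(kg·K).
ΔT = 0.3180 K
Since 1 °C = 1 K, 0.3180 °C.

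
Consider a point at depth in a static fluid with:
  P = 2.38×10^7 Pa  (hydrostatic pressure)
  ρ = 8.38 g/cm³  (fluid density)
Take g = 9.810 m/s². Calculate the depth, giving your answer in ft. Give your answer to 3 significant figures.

950 ft

Solving P = ρ·g·h for h: h = P/(ρ·g).
P = 2.38×10^7 Pa; ρ = 8.38 g/cm³ = 8380 kg/m³; g = 9.810 m/s².
h = 289.5 m
289.5 m × (1 ft / 0.3048 m) = 949.8 ft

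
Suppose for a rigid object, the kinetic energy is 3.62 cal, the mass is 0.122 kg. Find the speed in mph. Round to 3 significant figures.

35.2 mph

Rearranging KE = ½mv² for v: v = √(2·KE/m).
KE = 3.62 cal = 15.15 J; m = 0.122 kg.
v = 15.76 m/s
15.76 m/s × (1 mph / 0.4470 m/s) = 35.25 mph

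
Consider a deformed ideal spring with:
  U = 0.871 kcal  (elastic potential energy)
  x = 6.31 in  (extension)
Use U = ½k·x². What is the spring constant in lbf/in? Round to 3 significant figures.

Rearranging: k = 2U/x².
U = 0.871 kcal = 3644 J; x = 6.31 in = 0.1603 m.
k = 2.837×10^5 N/m
2.837×10^5 N/m × (1 lbf/in / 175.1 N/m) = 1620 lbf/in

1620 lbf/in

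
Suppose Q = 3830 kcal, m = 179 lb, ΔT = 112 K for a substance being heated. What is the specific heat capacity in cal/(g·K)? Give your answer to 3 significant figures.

Rearranging Q = m·c·ΔT for c: c = Q/(m·ΔT).
Q = 3830 kcal = 1.602×10^7 J; m = 179 lb = 81.19 kg; ΔT = 112 K.
c = 1762 J/(kg·K)
1762 J/(kg·K) × (1 cal/(g·K) / 4184 J/(kg·K)) = 0.4212 cal/(g·K)

0.421 cal/(g·K)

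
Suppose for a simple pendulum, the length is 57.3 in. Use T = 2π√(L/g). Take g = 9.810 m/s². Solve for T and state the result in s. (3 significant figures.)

2.42 s

Directly: T = 2π√(L/g).
L = 57.3 in = 1.455 m; g = 9.810 m/s².
T = 2.420 s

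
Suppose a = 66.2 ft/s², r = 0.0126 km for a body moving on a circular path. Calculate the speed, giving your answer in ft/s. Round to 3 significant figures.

52.3 ft/s

Rearranging: v = √(a·r).
a = 66.2 ft/s² = 20.18 m/s²; r = 0.0126 km = 12.60 m.
v = 15.94 m/s
15.94 m/s × (1 ft/s / 0.3048 m/s) = 52.31 ft/s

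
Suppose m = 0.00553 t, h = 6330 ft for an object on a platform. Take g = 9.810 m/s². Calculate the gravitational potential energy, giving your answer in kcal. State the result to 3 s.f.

25.0 kcal

PE is given directly by: PE = mgh.
m = 0.00553 t = 5.530 kg; h = 6330 ft = 1929 m; g = 9.810 m/s².
PE = 1.047×10^5 J  (the unit combination reduces to kg·m²/s² = J)
1.047×10^5 J × (1 kcal / 4184 J) = 25.02 kcal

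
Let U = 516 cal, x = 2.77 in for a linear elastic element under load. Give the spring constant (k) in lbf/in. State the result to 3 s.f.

4980 lbf/in

Rearranging U = ½k·x² for k: k = 2U/x².
U = 516 cal = 2159 J; x = 2.77 in = 0.07036 m.
k = 8.723×10^5 N/m
8.723×10^5 N/m × (1 lbf/in / 175.1 N/m) = 4981 lbf/in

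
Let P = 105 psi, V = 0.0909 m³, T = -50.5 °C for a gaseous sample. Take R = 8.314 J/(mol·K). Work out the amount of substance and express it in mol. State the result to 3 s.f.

Rearranging PV = nRT for n: n = PV/(RT).
P = 105 psi = 7.239×10^5 Pa; V = 0.0909 m³; T = -50.5 °C = 222.6 K; R = 8.314 J/(mol·K).
n = 35.55 mol

35.5 mol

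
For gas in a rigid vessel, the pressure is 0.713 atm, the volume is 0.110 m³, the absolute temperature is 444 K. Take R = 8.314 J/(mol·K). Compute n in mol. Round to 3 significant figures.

Solving PV = nRT for n: n = PV/(RT).
P = 0.713 atm = 72245 Pa; V = 0.110 m³; T = 444 K; R = 8.314 J/(mol·K).
n = 2.153 mol

2.15 mol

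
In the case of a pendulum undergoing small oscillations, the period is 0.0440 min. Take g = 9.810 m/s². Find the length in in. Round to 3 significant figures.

68.2 in

Solving T = 2π√(L/g) for L: L = g·(T/2π)².
T = 0.0440 min = 2.640 s; g = 9.810 m/s².
L = 1.732 m
1.732 m × (1 in / 0.02540 m) = 68.18 in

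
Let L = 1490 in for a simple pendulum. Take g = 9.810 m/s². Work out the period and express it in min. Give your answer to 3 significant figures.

0.206 min

T is given directly by: T = 2π√(L/g).
L = 1490 in = 37.85 m; g = 9.810 m/s².
T = 12.34 s
12.34 s × (1 min / 60.00 s) = 0.2057 min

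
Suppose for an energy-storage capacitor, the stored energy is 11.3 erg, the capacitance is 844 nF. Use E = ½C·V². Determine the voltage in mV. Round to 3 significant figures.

1640 mV

Solving E = ½C·V² for V: V = √(2E/C).
E = 11.3 erg = 1.130×10^-6 J; C = 844 nF = 8.440×10^-7 F.
V = 1.636 V  (the unit combination reduces to kg·m²/(A·s³) = V)
1.636 V × (1 mV / 0.001000 V) = 1636 mV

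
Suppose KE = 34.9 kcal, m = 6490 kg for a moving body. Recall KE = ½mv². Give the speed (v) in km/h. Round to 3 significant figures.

Rearranging KE = ½mv² for v: v = √(2·KE/m).
KE = 34.9 kcal = 1.460×10^5 J; m = 6490 kg.
v = 6.708 m/s
6.708 m/s × (1 km/h / 0.2778 m/s) = 24.15 km/h

24.1 km/h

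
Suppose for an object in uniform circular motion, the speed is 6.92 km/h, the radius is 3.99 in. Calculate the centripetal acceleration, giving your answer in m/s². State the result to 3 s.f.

36.5 m/s²

a is given directly by: a = v²/r.
v = 6.92 km/h = 1.922 m/s; r = 3.99 in = 0.1013 m.
a = 36.46 m/s²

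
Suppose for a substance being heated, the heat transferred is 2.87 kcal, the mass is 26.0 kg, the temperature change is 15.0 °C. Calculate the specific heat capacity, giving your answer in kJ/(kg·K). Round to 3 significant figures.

0.0308 kJ/(kg·K)

Rearranging Q = m·c·ΔT for c: c = Q/(m·ΔT).
Q = 2.87 kcal = 12008 J; m = 26.0 kg; ΔT = 15.0 °C = 15.00 K.
c = 30.79 J/(kg·K)
30.79 J/(kg·K) × (1 kJ/(kg·K) / 1000 J/(kg·K)) = 0.03079 kJ/(kg·K)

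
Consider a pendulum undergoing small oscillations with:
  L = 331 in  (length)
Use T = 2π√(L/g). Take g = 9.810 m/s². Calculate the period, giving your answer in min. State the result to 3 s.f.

T is given directly by: T = 2π√(L/g).
L = 331 in = 8.407 m; g = 9.810 m/s².
T = 5.817 s
5.817 s × (1 min / 60.00 s) = 0.09694 min

0.0969 min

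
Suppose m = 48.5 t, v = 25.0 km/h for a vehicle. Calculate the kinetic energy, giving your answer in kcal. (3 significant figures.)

280 kcal

KE is given directly by: KE = ½mv².
m = 48.5 t = 48500 kg; v = 25.0 km/h = 6.944 m/s.
KE = 1.169×10^6 J
1.169×10^6 J × (1 kcal / 4184 J) = 279.5 kcal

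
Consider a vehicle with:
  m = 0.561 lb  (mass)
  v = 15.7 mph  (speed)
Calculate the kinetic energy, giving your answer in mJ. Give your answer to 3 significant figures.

6270 mJ

Directly: KE = ½mv².
m = 0.561 lb = 0.2545 kg; v = 15.7 mph = 7.019 m/s.
KE = 6.267 J
6.267 J × (1 mJ / 0.001000 J) = 6267 mJ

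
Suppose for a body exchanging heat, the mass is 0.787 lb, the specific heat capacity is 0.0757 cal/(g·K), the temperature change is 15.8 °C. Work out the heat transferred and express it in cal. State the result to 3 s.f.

Q is given directly by: Q = mcΔT.
m = 0.787 lb = 0.3570 kg; c = 0.0757 cal/(g·K) = 316.7 J/(kg·K); ΔT = 15.8 °C = 15.80 K.
Q = 1786 J
1786 J × (1 cal / 4.184 J) = 427.0 cal

427 cal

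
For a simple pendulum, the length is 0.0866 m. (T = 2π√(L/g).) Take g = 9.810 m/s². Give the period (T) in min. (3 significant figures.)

0.00984 min

T is given directly by: T = 2π√(L/g).
L = 0.0866 m; g = 9.810 m/s².
T = 0.5903 s
0.5903 s × (1 min / 60.00 s) = 0.009839 min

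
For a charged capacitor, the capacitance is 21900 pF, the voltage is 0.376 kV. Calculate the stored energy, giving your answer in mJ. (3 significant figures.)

1.55 mJ

Directly: E = ½CV².
C = 21900 pF = 2.190×10^-8 F; V = 0.376 kV = 376.0 V.
E = 0.001548 J
0.001548 J × (1 mJ / 0.001000 J) = 1.548 mJ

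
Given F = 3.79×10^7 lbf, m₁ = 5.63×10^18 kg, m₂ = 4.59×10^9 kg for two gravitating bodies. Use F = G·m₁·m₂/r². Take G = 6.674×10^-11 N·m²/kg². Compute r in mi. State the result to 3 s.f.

Solving F = G·m₁·m₂/r² for r: r = √(G·m₁m₂/F).
F = 3.79×10^7 lbf = 1.686×10^8 N; m₁ = 5.63×10^18 kg; m₂ = 4.59×10^9 kg; G = 6.674×10^-11 N·m²/kg².
r = 1.011×10^5 m
1.011×10^5 m × (1 mi / 1609 m) = 62.85 mi

62.8 mi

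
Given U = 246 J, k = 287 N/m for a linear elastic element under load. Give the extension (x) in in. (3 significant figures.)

Solving U = ½k·x² for x: x = √(2U/k).
U = 246 J; k = 287 N/m.
x = 1.309 m
1.309 m × (1 in / 0.02540 m) = 51.55 in

51.5 in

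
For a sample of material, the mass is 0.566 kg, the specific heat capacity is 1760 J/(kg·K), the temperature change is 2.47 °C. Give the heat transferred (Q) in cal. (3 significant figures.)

Q is given directly by: Q = mcΔT.
m = 0.566 kg; c = 1760 J/(kg·K); ΔT = 2.47 °C = 2.470 K.
Q = 2461 J
2461 J × (1 cal / 4.184 J) = 588.1 cal

588 cal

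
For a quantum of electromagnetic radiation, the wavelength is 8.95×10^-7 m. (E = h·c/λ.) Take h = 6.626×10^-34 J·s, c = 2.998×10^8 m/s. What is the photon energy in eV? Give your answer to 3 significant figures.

E is given directly by: E = hc/λ.
λ = 8.95×10^-7 m; h = 6.626×10^-34 J·s; c = 2.998×10^8 m/s.
E = 2.220×10^-19 J  (the unit combination reduces to kg·m²/s² = J)
2.220×10^-19 J × (1 eV / 1.602×10^-19 J) = 1.385 eV

1.39 eV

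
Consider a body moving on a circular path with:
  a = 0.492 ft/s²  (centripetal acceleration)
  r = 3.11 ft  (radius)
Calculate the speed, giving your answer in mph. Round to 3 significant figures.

Solving a = v²/r for v: v = √(a·r).
a = 0.492 ft/s² = 0.1500 m/s²; r = 3.11 ft = 0.9479 m.
v = 0.3770 m/s
0.3770 m/s × (1 mph / 0.4470 m/s) = 0.8434 mph

0.843 mph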